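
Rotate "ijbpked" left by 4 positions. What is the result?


Input: "ijbpked", rotate left by 4
First 4 characters: "ijbp"
Remaining characters: "ked"
Concatenate remaining + first: "ked" + "ijbp" = "kedijbp"

kedijbp


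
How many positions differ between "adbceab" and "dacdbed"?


Comparing "adbceab" and "dacdbed" position by position:
  Position 0: 'a' vs 'd' => DIFFER
  Position 1: 'd' vs 'a' => DIFFER
  Position 2: 'b' vs 'c' => DIFFER
  Position 3: 'c' vs 'd' => DIFFER
  Position 4: 'e' vs 'b' => DIFFER
  Position 5: 'a' vs 'e' => DIFFER
  Position 6: 'b' vs 'd' => DIFFER
Positions that differ: 7

7


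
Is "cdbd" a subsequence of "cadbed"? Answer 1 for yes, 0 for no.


Check if "cdbd" is a subsequence of "cadbed"
Greedy scan:
  Position 0 ('c'): matches sub[0] = 'c'
  Position 1 ('a'): no match needed
  Position 2 ('d'): matches sub[1] = 'd'
  Position 3 ('b'): matches sub[2] = 'b'
  Position 4 ('e'): no match needed
  Position 5 ('d'): matches sub[3] = 'd'
All 4 characters matched => is a subsequence

1


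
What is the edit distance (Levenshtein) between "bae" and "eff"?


Computing edit distance: "bae" -> "eff"
DP table:
           e    f    f
      0    1    2    3
  b   1    1    2    3
  a   2    2    2    3
  e   3    2    3    3
Edit distance = dp[3][3] = 3

3


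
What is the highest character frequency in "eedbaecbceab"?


Input: eedbaecbceab
Character counts:
  'a': 2
  'b': 3
  'c': 2
  'd': 1
  'e': 4
Maximum frequency: 4

4


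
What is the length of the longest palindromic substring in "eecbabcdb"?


Input: "eecbabcdb"
Checking substrings for palindromes:
  [2:7] "cbabc" (len 5) => palindrome
  [3:6] "bab" (len 3) => palindrome
  [0:2] "ee" (len 2) => palindrome
Longest palindromic substring: "cbabc" with length 5

5


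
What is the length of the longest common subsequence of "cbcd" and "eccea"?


LCS of "cbcd" and "eccea"
DP table:
           e    c    c    e    a
      0    0    0    0    0    0
  c   0    0    1    1    1    1
  b   0    0    1    1    1    1
  c   0    0    1    2    2    2
  d   0    0    1    2    2    2
LCS length = dp[4][5] = 2

2


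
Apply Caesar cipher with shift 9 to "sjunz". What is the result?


Caesar cipher: shift "sjunz" by 9
  's' (pos 18) + 9 = pos 1 = 'b'
  'j' (pos 9) + 9 = pos 18 = 's'
  'u' (pos 20) + 9 = pos 3 = 'd'
  'n' (pos 13) + 9 = pos 22 = 'w'
  'z' (pos 25) + 9 = pos 8 = 'i'
Result: bsdwi

bsdwi


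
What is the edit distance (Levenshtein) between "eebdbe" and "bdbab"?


Computing edit distance: "eebdbe" -> "bdbab"
DP table:
           b    d    b    a    b
      0    1    2    3    4    5
  e   1    1    2    3    4    5
  e   2    2    2    3    4    5
  b   3    2    3    2    3    4
  d   4    3    2    3    3    4
  b   5    4    3    2    3    3
  e   6    5    4    3    3    4
Edit distance = dp[6][5] = 4

4


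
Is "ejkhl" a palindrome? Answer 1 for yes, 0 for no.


Input: ejkhl
Reversed: lhkje
  Compare pos 0 ('e') with pos 4 ('l'): MISMATCH
  Compare pos 1 ('j') with pos 3 ('h'): MISMATCH
Result: not a palindrome

0


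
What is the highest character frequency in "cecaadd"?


Input: cecaadd
Character counts:
  'a': 2
  'c': 2
  'd': 2
  'e': 1
Maximum frequency: 2

2


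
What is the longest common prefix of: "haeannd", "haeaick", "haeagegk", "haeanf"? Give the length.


Words: haeannd, haeaick, haeagegk, haeanf
  Position 0: all 'h' => match
  Position 1: all 'a' => match
  Position 2: all 'e' => match
  Position 3: all 'a' => match
  Position 4: ('n', 'i', 'g', 'n') => mismatch, stop
LCP = "haea" (length 4)

4


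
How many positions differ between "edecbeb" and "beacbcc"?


Comparing "edecbeb" and "beacbcc" position by position:
  Position 0: 'e' vs 'b' => DIFFER
  Position 1: 'd' vs 'e' => DIFFER
  Position 2: 'e' vs 'a' => DIFFER
  Position 3: 'c' vs 'c' => same
  Position 4: 'b' vs 'b' => same
  Position 5: 'e' vs 'c' => DIFFER
  Position 6: 'b' vs 'c' => DIFFER
Positions that differ: 5

5


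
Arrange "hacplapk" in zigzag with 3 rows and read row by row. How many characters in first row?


Zigzag "hacplapk" into 3 rows:
Placing characters:
  'h' => row 0
  'a' => row 1
  'c' => row 2
  'p' => row 1
  'l' => row 0
  'a' => row 1
  'p' => row 2
  'k' => row 1
Rows:
  Row 0: "hl"
  Row 1: "apak"
  Row 2: "cp"
First row length: 2

2


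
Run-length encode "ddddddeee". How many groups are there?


Input: ddddddeee
Scanning for consecutive runs:
  Group 1: 'd' x 6 (positions 0-5)
  Group 2: 'e' x 3 (positions 6-8)
Total groups: 2

2


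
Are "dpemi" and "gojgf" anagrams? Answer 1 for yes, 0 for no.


Strings: "dpemi", "gojgf"
Sorted first:  deimp
Sorted second: fggjo
Differ at position 0: 'd' vs 'f' => not anagrams

0


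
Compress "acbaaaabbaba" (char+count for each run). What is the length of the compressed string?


Input: acbaaaabbaba
Runs:
  'a' x 1 => "a1"
  'c' x 1 => "c1"
  'b' x 1 => "b1"
  'a' x 4 => "a4"
  'b' x 2 => "b2"
  'a' x 1 => "a1"
  'b' x 1 => "b1"
  'a' x 1 => "a1"
Compressed: "a1c1b1a4b2a1b1a1"
Compressed length: 16

16


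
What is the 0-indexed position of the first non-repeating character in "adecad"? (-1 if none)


Input: adecad
Character frequencies:
  'a': 2
  'c': 1
  'd': 2
  'e': 1
Scanning left to right for freq == 1:
  Position 0 ('a'): freq=2, skip
  Position 1 ('d'): freq=2, skip
  Position 2 ('e'): unique! => answer = 2

2


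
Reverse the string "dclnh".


Input: dclnh
Reading characters right to left:
  Position 4: 'h'
  Position 3: 'n'
  Position 2: 'l'
  Position 1: 'c'
  Position 0: 'd'
Reversed: hnlcd

hnlcd


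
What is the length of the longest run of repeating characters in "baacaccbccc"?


Input: "baacaccbccc"
Scanning for longest run:
  Position 1 ('a'): new char, reset run to 1
  Position 2 ('a'): continues run of 'a', length=2
  Position 3 ('c'): new char, reset run to 1
  Position 4 ('a'): new char, reset run to 1
  Position 5 ('c'): new char, reset run to 1
  Position 6 ('c'): continues run of 'c', length=2
  Position 7 ('b'): new char, reset run to 1
  Position 8 ('c'): new char, reset run to 1
  Position 9 ('c'): continues run of 'c', length=2
  Position 10 ('c'): continues run of 'c', length=3
Longest run: 'c' with length 3

3


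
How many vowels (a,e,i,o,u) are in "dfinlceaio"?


Input: dfinlceaio
Checking each character:
  'd' at position 0: consonant
  'f' at position 1: consonant
  'i' at position 2: vowel (running total: 1)
  'n' at position 3: consonant
  'l' at position 4: consonant
  'c' at position 5: consonant
  'e' at position 6: vowel (running total: 2)
  'a' at position 7: vowel (running total: 3)
  'i' at position 8: vowel (running total: 4)
  'o' at position 9: vowel (running total: 5)
Total vowels: 5

5


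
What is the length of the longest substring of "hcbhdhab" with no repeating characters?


Input: "hcbhdhab"
Sliding window (track last position of each char):
  Position 0 ('h'): window [0,0] length 1 -- new best
  Position 1 ('c'): window [0,1] length 2 -- new best
  Position 2 ('b'): window [0,2] length 3 -- new best
  Position 3 ('h'): repeat (last at 0), move window start to 1
  Position 3 ('h'): window [1,3] length 3
  Position 4 ('d'): window [1,4] length 4 -- new best
  Position 5 ('h'): repeat (last at 3), move window start to 4
  Position 5 ('h'): window [4,5] length 2
  Position 6 ('a'): window [4,6] length 3
  Position 7 ('b'): window [4,7] length 4
Longest substring with no repeats: "cbhd" with length 4

4


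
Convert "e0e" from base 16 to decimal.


Input: "e0e" in base 16
Positional expansion:
  Digit 'e' (value 14) x 16^2 = 3584
  Digit '0' (value 0) x 16^1 = 0
  Digit 'e' (value 14) x 16^0 = 14
Sum = 3598

3598


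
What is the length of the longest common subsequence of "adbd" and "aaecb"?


LCS of "adbd" and "aaecb"
DP table:
           a    a    e    c    b
      0    0    0    0    0    0
  a   0    1    1    1    1    1
  d   0    1    1    1    1    1
  b   0    1    1    1    1    2
  d   0    1    1    1    1    2
LCS length = dp[4][5] = 2

2


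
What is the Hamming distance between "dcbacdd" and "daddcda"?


Comparing "dcbacdd" and "daddcda" position by position:
  Position 0: 'd' vs 'd' => same
  Position 1: 'c' vs 'a' => differ
  Position 2: 'b' vs 'd' => differ
  Position 3: 'a' vs 'd' => differ
  Position 4: 'c' vs 'c' => same
  Position 5: 'd' vs 'd' => same
  Position 6: 'd' vs 'a' => differ
Total differences (Hamming distance): 4

4


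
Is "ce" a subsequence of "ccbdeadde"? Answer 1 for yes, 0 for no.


Check if "ce" is a subsequence of "ccbdeadde"
Greedy scan:
  Position 0 ('c'): matches sub[0] = 'c'
  Position 1 ('c'): no match needed
  Position 2 ('b'): no match needed
  Position 3 ('d'): no match needed
  Position 4 ('e'): matches sub[1] = 'e'
  Position 5 ('a'): no match needed
  Position 6 ('d'): no match needed
  Position 7 ('d'): no match needed
  Position 8 ('e'): no match needed
All 2 characters matched => is a subsequence

1


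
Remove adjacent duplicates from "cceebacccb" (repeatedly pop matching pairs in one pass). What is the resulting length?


Input: cceebacccb
Stack-based adjacent duplicate removal:
  Read 'c': push. Stack: c
  Read 'c': matches stack top 'c' => pop. Stack: (empty)
  Read 'e': push. Stack: e
  Read 'e': matches stack top 'e' => pop. Stack: (empty)
  Read 'b': push. Stack: b
  Read 'a': push. Stack: ba
  Read 'c': push. Stack: bac
  Read 'c': matches stack top 'c' => pop. Stack: ba
  Read 'c': push. Stack: bac
  Read 'b': push. Stack: bacb
Final stack: "bacb" (length 4)

4


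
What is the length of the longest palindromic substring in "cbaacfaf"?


Input: "cbaacfaf"
Checking substrings for palindromes:
  [5:8] "faf" (len 3) => palindrome
  [2:4] "aa" (len 2) => palindrome
Longest palindromic substring: "faf" with length 3

3


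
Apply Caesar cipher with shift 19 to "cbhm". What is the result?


Caesar cipher: shift "cbhm" by 19
  'c' (pos 2) + 19 = pos 21 = 'v'
  'b' (pos 1) + 19 = pos 20 = 'u'
  'h' (pos 7) + 19 = pos 0 = 'a'
  'm' (pos 12) + 19 = pos 5 = 'f'
Result: vuaf

vuaf


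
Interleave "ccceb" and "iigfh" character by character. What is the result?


Interleaving "ccceb" and "iigfh":
  Position 0: 'c' from first, 'i' from second => "ci"
  Position 1: 'c' from first, 'i' from second => "ci"
  Position 2: 'c' from first, 'g' from second => "cg"
  Position 3: 'e' from first, 'f' from second => "ef"
  Position 4: 'b' from first, 'h' from second => "bh"
Result: cicicgefbh

cicicgefbh


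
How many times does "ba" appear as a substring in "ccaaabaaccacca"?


Searching for "ba" in "ccaaabaaccacca"
Scanning each position:
  Position 0: "cc" => no
  Position 1: "ca" => no
  Position 2: "aa" => no
  Position 3: "aa" => no
  Position 4: "ab" => no
  Position 5: "ba" => MATCH
  Position 6: "aa" => no
  Position 7: "ac" => no
  Position 8: "cc" => no
  Position 9: "ca" => no
  Position 10: "ac" => no
  Position 11: "cc" => no
  Position 12: "ca" => no
Total occurrences: 1

1


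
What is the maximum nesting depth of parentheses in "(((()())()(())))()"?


Input: "(((()())()(())))()"
Tracking depth:
  Position 0 '(': depth becomes 1
  Position 1 '(': depth becomes 2
  Position 2 '(': depth becomes 3
  Position 3 '(': depth becomes 4
  Position 4 ')': depth becomes 3
  Position 5 '(': depth becomes 4
  Position 6 ')': depth becomes 3
  Position 7 ')': depth becomes 2
  Position 8 '(': depth becomes 3
  Position 9 ')': depth becomes 2
  Position 10 '(': depth becomes 3
  Position 11 '(': depth becomes 4
  Position 12 ')': depth becomes 3
  Position 13 ')': depth becomes 2
  Position 14 ')': depth becomes 1
  Position 15 ')': depth becomes 0
  Position 16 '(': depth becomes 1
  Position 17 ')': depth becomes 0
Maximum depth reached: 4

4


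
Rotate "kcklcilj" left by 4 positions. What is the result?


Input: "kcklcilj", rotate left by 4
First 4 characters: "kckl"
Remaining characters: "cilj"
Concatenate remaining + first: "cilj" + "kckl" = "ciljkckl"

ciljkckl


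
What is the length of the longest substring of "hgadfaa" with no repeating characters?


Input: "hgadfaa"
Sliding window (track last position of each char):
  Position 0 ('h'): window [0,0] length 1 -- new best
  Position 1 ('g'): window [0,1] length 2 -- new best
  Position 2 ('a'): window [0,2] length 3 -- new best
  Position 3 ('d'): window [0,3] length 4 -- new best
  Position 4 ('f'): window [0,4] length 5 -- new best
  Position 5 ('a'): repeat (last at 2), move window start to 3
  Position 5 ('a'): window [3,5] length 3
  Position 6 ('a'): repeat (last at 5), move window start to 6
  Position 6 ('a'): window [6,6] length 1
Longest substring with no repeats: "hgadf" with length 5

5


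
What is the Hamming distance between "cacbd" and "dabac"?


Comparing "cacbd" and "dabac" position by position:
  Position 0: 'c' vs 'd' => differ
  Position 1: 'a' vs 'a' => same
  Position 2: 'c' vs 'b' => differ
  Position 3: 'b' vs 'a' => differ
  Position 4: 'd' vs 'c' => differ
Total differences (Hamming distance): 4

4


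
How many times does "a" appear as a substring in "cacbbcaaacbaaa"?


Searching for "a" in "cacbbcaaacbaaa"
Scanning each position:
  Position 0: "c" => no
  Position 1: "a" => MATCH
  Position 2: "c" => no
  Position 3: "b" => no
  Position 4: "b" => no
  Position 5: "c" => no
  Position 6: "a" => MATCH
  Position 7: "a" => MATCH
  Position 8: "a" => MATCH
  Position 9: "c" => no
  Position 10: "b" => no
  Position 11: "a" => MATCH
  Position 12: "a" => MATCH
  Position 13: "a" => MATCH
Total occurrences: 7

7


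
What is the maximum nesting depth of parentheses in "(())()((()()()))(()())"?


Input: "(())()((()()()))(()())"
Tracking depth:
  Position 0 '(': depth becomes 1
  Position 1 '(': depth becomes 2
  Position 2 ')': depth becomes 1
  Position 3 ')': depth becomes 0
  Position 4 '(': depth becomes 1
  Position 5 ')': depth becomes 0
  Position 6 '(': depth becomes 1
  Position 7 '(': depth becomes 2
  Position 8 '(': depth becomes 3
  Position 9 ')': depth becomes 2
  Position 10 '(': depth becomes 3
  Position 11 ')': depth becomes 2
  Position 12 '(': depth becomes 3
  Position 13 ')': depth becomes 2
  Position 14 ')': depth becomes 1
  Position 15 ')': depth becomes 0
  Position 16 '(': depth becomes 1
  Position 17 '(': depth becomes 2
  Position 18 ')': depth becomes 1
  Position 19 '(': depth becomes 2
  Position 20 ')': depth becomes 1
  Position 21 ')': depth becomes 0
Maximum depth reached: 3

3


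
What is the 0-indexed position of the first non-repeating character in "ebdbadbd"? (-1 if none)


Input: ebdbadbd
Character frequencies:
  'a': 1
  'b': 3
  'd': 3
  'e': 1
Scanning left to right for freq == 1:
  Position 0 ('e'): unique! => answer = 0

0


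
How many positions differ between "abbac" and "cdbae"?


Comparing "abbac" and "cdbae" position by position:
  Position 0: 'a' vs 'c' => DIFFER
  Position 1: 'b' vs 'd' => DIFFER
  Position 2: 'b' vs 'b' => same
  Position 3: 'a' vs 'a' => same
  Position 4: 'c' vs 'e' => DIFFER
Positions that differ: 3

3


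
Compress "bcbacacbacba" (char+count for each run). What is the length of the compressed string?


Input: bcbacacbacba
Runs:
  'b' x 1 => "b1"
  'c' x 1 => "c1"
  'b' x 1 => "b1"
  'a' x 1 => "a1"
  'c' x 1 => "c1"
  'a' x 1 => "a1"
  'c' x 1 => "c1"
  'b' x 1 => "b1"
  'a' x 1 => "a1"
  'c' x 1 => "c1"
  'b' x 1 => "b1"
  'a' x 1 => "a1"
Compressed: "b1c1b1a1c1a1c1b1a1c1b1a1"
Compressed length: 24

24


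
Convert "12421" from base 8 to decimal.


Input: "12421" in base 8
Positional expansion:
  Digit '1' (value 1) x 8^4 = 4096
  Digit '2' (value 2) x 8^3 = 1024
  Digit '4' (value 4) x 8^2 = 256
  Digit '2' (value 2) x 8^1 = 16
  Digit '1' (value 1) x 8^0 = 1
Sum = 5393

5393


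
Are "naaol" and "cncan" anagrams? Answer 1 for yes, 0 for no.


Strings: "naaol", "cncan"
Sorted first:  aalno
Sorted second: accnn
Differ at position 1: 'a' vs 'c' => not anagrams

0


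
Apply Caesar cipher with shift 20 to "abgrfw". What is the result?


Caesar cipher: shift "abgrfw" by 20
  'a' (pos 0) + 20 = pos 20 = 'u'
  'b' (pos 1) + 20 = pos 21 = 'v'
  'g' (pos 6) + 20 = pos 0 = 'a'
  'r' (pos 17) + 20 = pos 11 = 'l'
  'f' (pos 5) + 20 = pos 25 = 'z'
  'w' (pos 22) + 20 = pos 16 = 'q'
Result: uvalzq

uvalzq


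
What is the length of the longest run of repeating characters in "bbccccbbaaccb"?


Input: "bbccccbbaaccb"
Scanning for longest run:
  Position 1 ('b'): continues run of 'b', length=2
  Position 2 ('c'): new char, reset run to 1
  Position 3 ('c'): continues run of 'c', length=2
  Position 4 ('c'): continues run of 'c', length=3
  Position 5 ('c'): continues run of 'c', length=4
  Position 6 ('b'): new char, reset run to 1
  Position 7 ('b'): continues run of 'b', length=2
  Position 8 ('a'): new char, reset run to 1
  Position 9 ('a'): continues run of 'a', length=2
  Position 10 ('c'): new char, reset run to 1
  Position 11 ('c'): continues run of 'c', length=2
  Position 12 ('b'): new char, reset run to 1
Longest run: 'c' with length 4

4


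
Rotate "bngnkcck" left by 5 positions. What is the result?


Input: "bngnkcck", rotate left by 5
First 5 characters: "bngnk"
Remaining characters: "cck"
Concatenate remaining + first: "cck" + "bngnk" = "cckbngnk"

cckbngnk


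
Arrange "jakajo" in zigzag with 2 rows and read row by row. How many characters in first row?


Zigzag "jakajo" into 2 rows:
Placing characters:
  'j' => row 0
  'a' => row 1
  'k' => row 0
  'a' => row 1
  'j' => row 0
  'o' => row 1
Rows:
  Row 0: "jkj"
  Row 1: "aao"
First row length: 3

3


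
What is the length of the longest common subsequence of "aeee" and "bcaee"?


LCS of "aeee" and "bcaee"
DP table:
           b    c    a    e    e
      0    0    0    0    0    0
  a   0    0    0    1    1    1
  e   0    0    0    1    2    2
  e   0    0    0    1    2    3
  e   0    0    0    1    2    3
LCS length = dp[4][5] = 3

3


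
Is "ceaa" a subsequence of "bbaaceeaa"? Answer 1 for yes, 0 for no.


Check if "ceaa" is a subsequence of "bbaaceeaa"
Greedy scan:
  Position 0 ('b'): no match needed
  Position 1 ('b'): no match needed
  Position 2 ('a'): no match needed
  Position 3 ('a'): no match needed
  Position 4 ('c'): matches sub[0] = 'c'
  Position 5 ('e'): matches sub[1] = 'e'
  Position 6 ('e'): no match needed
  Position 7 ('a'): matches sub[2] = 'a'
  Position 8 ('a'): matches sub[3] = 'a'
All 4 characters matched => is a subsequence

1


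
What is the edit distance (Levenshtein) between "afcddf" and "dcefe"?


Computing edit distance: "afcddf" -> "dcefe"
DP table:
           d    c    e    f    e
      0    1    2    3    4    5
  a   1    1    2    3    4    5
  f   2    2    2    3    3    4
  c   3    3    2    3    4    4
  d   4    3    3    3    4    5
  d   5    4    4    4    4    5
  f   6    5    5    5    4    5
Edit distance = dp[6][5] = 5

5


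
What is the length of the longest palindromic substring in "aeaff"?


Input: "aeaff"
Checking substrings for palindromes:
  [0:3] "aea" (len 3) => palindrome
  [3:5] "ff" (len 2) => palindrome
Longest palindromic substring: "aea" with length 3

3


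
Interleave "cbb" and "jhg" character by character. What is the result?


Interleaving "cbb" and "jhg":
  Position 0: 'c' from first, 'j' from second => "cj"
  Position 1: 'b' from first, 'h' from second => "bh"
  Position 2: 'b' from first, 'g' from second => "bg"
Result: cjbhbg

cjbhbg


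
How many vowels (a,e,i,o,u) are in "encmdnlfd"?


Input: encmdnlfd
Checking each character:
  'e' at position 0: vowel (running total: 1)
  'n' at position 1: consonant
  'c' at position 2: consonant
  'm' at position 3: consonant
  'd' at position 4: consonant
  'n' at position 5: consonant
  'l' at position 6: consonant
  'f' at position 7: consonant
  'd' at position 8: consonant
Total vowels: 1

1


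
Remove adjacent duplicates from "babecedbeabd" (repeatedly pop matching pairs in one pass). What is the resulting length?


Input: babecedbeabd
Stack-based adjacent duplicate removal:
  Read 'b': push. Stack: b
  Read 'a': push. Stack: ba
  Read 'b': push. Stack: bab
  Read 'e': push. Stack: babe
  Read 'c': push. Stack: babec
  Read 'e': push. Stack: babece
  Read 'd': push. Stack: babeced
  Read 'b': push. Stack: babecedb
  Read 'e': push. Stack: babecedbe
  Read 'a': push. Stack: babecedbea
  Read 'b': push. Stack: babecedbeab
  Read 'd': push. Stack: babecedbeabd
Final stack: "babecedbeabd" (length 12)

12


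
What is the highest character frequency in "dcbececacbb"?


Input: dcbececacbb
Character counts:
  'a': 1
  'b': 3
  'c': 4
  'd': 1
  'e': 2
Maximum frequency: 4

4


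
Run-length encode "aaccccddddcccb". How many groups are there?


Input: aaccccddddcccb
Scanning for consecutive runs:
  Group 1: 'a' x 2 (positions 0-1)
  Group 2: 'c' x 4 (positions 2-5)
  Group 3: 'd' x 4 (positions 6-9)
  Group 4: 'c' x 3 (positions 10-12)
  Group 5: 'b' x 1 (positions 13-13)
Total groups: 5

5


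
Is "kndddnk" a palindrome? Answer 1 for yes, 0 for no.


Input: kndddnk
Reversed: kndddnk
  Compare pos 0 ('k') with pos 6 ('k'): match
  Compare pos 1 ('n') with pos 5 ('n'): match
  Compare pos 2 ('d') with pos 4 ('d'): match
Result: palindrome

1


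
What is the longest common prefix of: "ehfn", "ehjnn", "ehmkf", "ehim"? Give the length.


Words: ehfn, ehjnn, ehmkf, ehim
  Position 0: all 'e' => match
  Position 1: all 'h' => match
  Position 2: ('f', 'j', 'm', 'i') => mismatch, stop
LCP = "eh" (length 2)

2


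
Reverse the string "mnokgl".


Input: mnokgl
Reading characters right to left:
  Position 5: 'l'
  Position 4: 'g'
  Position 3: 'k'
  Position 2: 'o'
  Position 1: 'n'
  Position 0: 'm'
Reversed: lgkonm

lgkonm


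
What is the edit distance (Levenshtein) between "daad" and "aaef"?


Computing edit distance: "daad" -> "aaef"
DP table:
           a    a    e    f
      0    1    2    3    4
  d   1    1    2    3    4
  a   2    1    1    2    3
  a   3    2    1    2    3
  d   4    3    2    2    3
Edit distance = dp[4][4] = 3

3


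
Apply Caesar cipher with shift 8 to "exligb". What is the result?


Caesar cipher: shift "exligb" by 8
  'e' (pos 4) + 8 = pos 12 = 'm'
  'x' (pos 23) + 8 = pos 5 = 'f'
  'l' (pos 11) + 8 = pos 19 = 't'
  'i' (pos 8) + 8 = pos 16 = 'q'
  'g' (pos 6) + 8 = pos 14 = 'o'
  'b' (pos 1) + 8 = pos 9 = 'j'
Result: mftqoj

mftqoj


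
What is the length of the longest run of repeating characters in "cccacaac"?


Input: "cccacaac"
Scanning for longest run:
  Position 1 ('c'): continues run of 'c', length=2
  Position 2 ('c'): continues run of 'c', length=3
  Position 3 ('a'): new char, reset run to 1
  Position 4 ('c'): new char, reset run to 1
  Position 5 ('a'): new char, reset run to 1
  Position 6 ('a'): continues run of 'a', length=2
  Position 7 ('c'): new char, reset run to 1
Longest run: 'c' with length 3

3


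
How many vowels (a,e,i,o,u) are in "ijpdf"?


Input: ijpdf
Checking each character:
  'i' at position 0: vowel (running total: 1)
  'j' at position 1: consonant
  'p' at position 2: consonant
  'd' at position 3: consonant
  'f' at position 4: consonant
Total vowels: 1

1


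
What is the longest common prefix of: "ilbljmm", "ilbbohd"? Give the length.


Words: ilbljmm, ilbbohd
  Position 0: all 'i' => match
  Position 1: all 'l' => match
  Position 2: all 'b' => match
  Position 3: ('l', 'b') => mismatch, stop
LCP = "ilb" (length 3)

3


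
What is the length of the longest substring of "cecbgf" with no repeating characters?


Input: "cecbgf"
Sliding window (track last position of each char):
  Position 0 ('c'): window [0,0] length 1 -- new best
  Position 1 ('e'): window [0,1] length 2 -- new best
  Position 2 ('c'): repeat (last at 0), move window start to 1
  Position 2 ('c'): window [1,2] length 2
  Position 3 ('b'): window [1,3] length 3 -- new best
  Position 4 ('g'): window [1,4] length 4 -- new best
  Position 5 ('f'): window [1,5] length 5 -- new best
Longest substring with no repeats: "ecbgf" with length 5

5


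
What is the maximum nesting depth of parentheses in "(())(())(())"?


Input: "(())(())(())"
Tracking depth:
  Position 0 '(': depth becomes 1
  Position 1 '(': depth becomes 2
  Position 2 ')': depth becomes 1
  Position 3 ')': depth becomes 0
  Position 4 '(': depth becomes 1
  Position 5 '(': depth becomes 2
  Position 6 ')': depth becomes 1
  Position 7 ')': depth becomes 0
  Position 8 '(': depth becomes 1
  Position 9 '(': depth becomes 2
  Position 10 ')': depth becomes 1
  Position 11 ')': depth becomes 0
Maximum depth reached: 2

2


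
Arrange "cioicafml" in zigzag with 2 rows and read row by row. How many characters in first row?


Zigzag "cioicafml" into 2 rows:
Placing characters:
  'c' => row 0
  'i' => row 1
  'o' => row 0
  'i' => row 1
  'c' => row 0
  'a' => row 1
  'f' => row 0
  'm' => row 1
  'l' => row 0
Rows:
  Row 0: "cocfl"
  Row 1: "iiam"
First row length: 5

5


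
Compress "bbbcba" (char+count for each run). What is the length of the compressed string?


Input: bbbcba
Runs:
  'b' x 3 => "b3"
  'c' x 1 => "c1"
  'b' x 1 => "b1"
  'a' x 1 => "a1"
Compressed: "b3c1b1a1"
Compressed length: 8

8


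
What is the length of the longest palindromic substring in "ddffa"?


Input: "ddffa"
Checking substrings for palindromes:
  [0:2] "dd" (len 2) => palindrome
  [2:4] "ff" (len 2) => palindrome
Longest palindromic substring: "dd" with length 2

2


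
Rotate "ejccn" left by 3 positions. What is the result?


Input: "ejccn", rotate left by 3
First 3 characters: "ejc"
Remaining characters: "cn"
Concatenate remaining + first: "cn" + "ejc" = "cnejc"

cnejc


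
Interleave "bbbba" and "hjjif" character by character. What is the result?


Interleaving "bbbba" and "hjjif":
  Position 0: 'b' from first, 'h' from second => "bh"
  Position 1: 'b' from first, 'j' from second => "bj"
  Position 2: 'b' from first, 'j' from second => "bj"
  Position 3: 'b' from first, 'i' from second => "bi"
  Position 4: 'a' from first, 'f' from second => "af"
Result: bhbjbjbiaf

bhbjbjbiaf


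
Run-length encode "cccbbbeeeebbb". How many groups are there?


Input: cccbbbeeeebbb
Scanning for consecutive runs:
  Group 1: 'c' x 3 (positions 0-2)
  Group 2: 'b' x 3 (positions 3-5)
  Group 3: 'e' x 4 (positions 6-9)
  Group 4: 'b' x 3 (positions 10-12)
Total groups: 4

4


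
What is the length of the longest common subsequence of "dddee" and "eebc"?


LCS of "dddee" and "eebc"
DP table:
           e    e    b    c
      0    0    0    0    0
  d   0    0    0    0    0
  d   0    0    0    0    0
  d   0    0    0    0    0
  e   0    1    1    1    1
  e   0    1    2    2    2
LCS length = dp[5][4] = 2

2


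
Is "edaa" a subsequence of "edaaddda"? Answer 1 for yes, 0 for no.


Check if "edaa" is a subsequence of "edaaddda"
Greedy scan:
  Position 0 ('e'): matches sub[0] = 'e'
  Position 1 ('d'): matches sub[1] = 'd'
  Position 2 ('a'): matches sub[2] = 'a'
  Position 3 ('a'): matches sub[3] = 'a'
  Position 4 ('d'): no match needed
  Position 5 ('d'): no match needed
  Position 6 ('d'): no match needed
  Position 7 ('a'): no match needed
All 4 characters matched => is a subsequence

1


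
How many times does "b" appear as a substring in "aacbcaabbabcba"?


Searching for "b" in "aacbcaabbabcba"
Scanning each position:
  Position 0: "a" => no
  Position 1: "a" => no
  Position 2: "c" => no
  Position 3: "b" => MATCH
  Position 4: "c" => no
  Position 5: "a" => no
  Position 6: "a" => no
  Position 7: "b" => MATCH
  Position 8: "b" => MATCH
  Position 9: "a" => no
  Position 10: "b" => MATCH
  Position 11: "c" => no
  Position 12: "b" => MATCH
  Position 13: "a" => no
Total occurrences: 5

5


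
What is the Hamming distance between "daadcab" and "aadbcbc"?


Comparing "daadcab" and "aadbcbc" position by position:
  Position 0: 'd' vs 'a' => differ
  Position 1: 'a' vs 'a' => same
  Position 2: 'a' vs 'd' => differ
  Position 3: 'd' vs 'b' => differ
  Position 4: 'c' vs 'c' => same
  Position 5: 'a' vs 'b' => differ
  Position 6: 'b' vs 'c' => differ
Total differences (Hamming distance): 5

5


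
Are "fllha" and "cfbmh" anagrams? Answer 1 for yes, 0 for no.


Strings: "fllha", "cfbmh"
Sorted first:  afhll
Sorted second: bcfhm
Differ at position 0: 'a' vs 'b' => not anagrams

0


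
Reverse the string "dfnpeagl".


Input: dfnpeagl
Reading characters right to left:
  Position 7: 'l'
  Position 6: 'g'
  Position 5: 'a'
  Position 4: 'e'
  Position 3: 'p'
  Position 2: 'n'
  Position 1: 'f'
  Position 0: 'd'
Reversed: lgaepnfd

lgaepnfd


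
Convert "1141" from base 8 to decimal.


Input: "1141" in base 8
Positional expansion:
  Digit '1' (value 1) x 8^3 = 512
  Digit '1' (value 1) x 8^2 = 64
  Digit '4' (value 4) x 8^1 = 32
  Digit '1' (value 1) x 8^0 = 1
Sum = 609

609


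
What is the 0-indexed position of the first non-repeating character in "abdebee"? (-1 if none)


Input: abdebee
Character frequencies:
  'a': 1
  'b': 2
  'd': 1
  'e': 3
Scanning left to right for freq == 1:
  Position 0 ('a'): unique! => answer = 0

0


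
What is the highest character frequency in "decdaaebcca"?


Input: decdaaebcca
Character counts:
  'a': 3
  'b': 1
  'c': 3
  'd': 2
  'e': 2
Maximum frequency: 3

3


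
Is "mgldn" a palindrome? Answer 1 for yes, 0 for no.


Input: mgldn
Reversed: ndlgm
  Compare pos 0 ('m') with pos 4 ('n'): MISMATCH
  Compare pos 1 ('g') with pos 3 ('d'): MISMATCH
Result: not a palindrome

0


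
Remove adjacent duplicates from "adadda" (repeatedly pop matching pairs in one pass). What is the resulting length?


Input: adadda
Stack-based adjacent duplicate removal:
  Read 'a': push. Stack: a
  Read 'd': push. Stack: ad
  Read 'a': push. Stack: ada
  Read 'd': push. Stack: adad
  Read 'd': matches stack top 'd' => pop. Stack: ada
  Read 'a': matches stack top 'a' => pop. Stack: ad
Final stack: "ad" (length 2)

2


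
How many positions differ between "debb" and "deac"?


Comparing "debb" and "deac" position by position:
  Position 0: 'd' vs 'd' => same
  Position 1: 'e' vs 'e' => same
  Position 2: 'b' vs 'a' => DIFFER
  Position 3: 'b' vs 'c' => DIFFER
Positions that differ: 2

2


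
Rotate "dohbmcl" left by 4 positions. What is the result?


Input: "dohbmcl", rotate left by 4
First 4 characters: "dohb"
Remaining characters: "mcl"
Concatenate remaining + first: "mcl" + "dohb" = "mcldohb"

mcldohb


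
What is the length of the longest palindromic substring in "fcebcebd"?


Input: "fcebcebd"
Checking substrings for palindromes:
  No multi-char palindromic substrings found
Longest palindromic substring: "f" with length 1

1


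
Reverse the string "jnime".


Input: jnime
Reading characters right to left:
  Position 4: 'e'
  Position 3: 'm'
  Position 2: 'i'
  Position 1: 'n'
  Position 0: 'j'
Reversed: eminj

eminj


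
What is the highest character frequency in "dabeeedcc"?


Input: dabeeedcc
Character counts:
  'a': 1
  'b': 1
  'c': 2
  'd': 2
  'e': 3
Maximum frequency: 3

3


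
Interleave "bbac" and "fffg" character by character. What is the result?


Interleaving "bbac" and "fffg":
  Position 0: 'b' from first, 'f' from second => "bf"
  Position 1: 'b' from first, 'f' from second => "bf"
  Position 2: 'a' from first, 'f' from second => "af"
  Position 3: 'c' from first, 'g' from second => "cg"
Result: bfbfafcg

bfbfafcg


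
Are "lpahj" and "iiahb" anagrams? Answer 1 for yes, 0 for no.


Strings: "lpahj", "iiahb"
Sorted first:  ahjlp
Sorted second: abhii
Differ at position 1: 'h' vs 'b' => not anagrams

0


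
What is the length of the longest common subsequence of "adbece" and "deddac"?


LCS of "adbece" and "deddac"
DP table:
           d    e    d    d    a    c
      0    0    0    0    0    0    0
  a   0    0    0    0    0    1    1
  d   0    1    1    1    1    1    1
  b   0    1    1    1    1    1    1
  e   0    1    2    2    2    2    2
  c   0    1    2    2    2    2    3
  e   0    1    2    2    2    2    3
LCS length = dp[6][6] = 3

3


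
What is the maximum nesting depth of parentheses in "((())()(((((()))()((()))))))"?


Input: "((())()(((((()))()((()))))))"
Tracking depth:
  Position 0 '(': depth becomes 1
  Position 1 '(': depth becomes 2
  Position 2 '(': depth becomes 3
  Position 3 ')': depth becomes 2
  Position 4 ')': depth becomes 1
  Position 5 '(': depth becomes 2
  Position 6 ')': depth becomes 1
  Position 7 '(': depth becomes 2
  Position 8 '(': depth becomes 3
  Position 9 '(': depth becomes 4
  Position 10 '(': depth becomes 5
  Position 11 '(': depth becomes 6
  Position 12 '(': depth becomes 7
  Position 13 ')': depth becomes 6
  Position 14 ')': depth becomes 5
  Position 15 ')': depth becomes 4
  Position 16 '(': depth becomes 5
  Position 17 ')': depth becomes 4
  Position 18 '(': depth becomes 5
  Position 19 '(': depth becomes 6
  Position 20 '(': depth becomes 7
  Position 21 ')': depth becomes 6
  Position 22 ')': depth becomes 5
  Position 23 ')': depth becomes 4
  Position 24 ')': depth becomes 3
  Position 25 ')': depth becomes 2
  Position 26 ')': depth becomes 1
  Position 27 ')': depth becomes 0
Maximum depth reached: 7

7


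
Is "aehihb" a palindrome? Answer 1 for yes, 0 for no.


Input: aehihb
Reversed: bhihea
  Compare pos 0 ('a') with pos 5 ('b'): MISMATCH
  Compare pos 1 ('e') with pos 4 ('h'): MISMATCH
  Compare pos 2 ('h') with pos 3 ('i'): MISMATCH
Result: not a palindrome

0


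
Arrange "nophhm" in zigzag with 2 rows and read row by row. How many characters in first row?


Zigzag "nophhm" into 2 rows:
Placing characters:
  'n' => row 0
  'o' => row 1
  'p' => row 0
  'h' => row 1
  'h' => row 0
  'm' => row 1
Rows:
  Row 0: "nph"
  Row 1: "ohm"
First row length: 3

3


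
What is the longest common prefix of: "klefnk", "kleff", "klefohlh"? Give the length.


Words: klefnk, kleff, klefohlh
  Position 0: all 'k' => match
  Position 1: all 'l' => match
  Position 2: all 'e' => match
  Position 3: all 'f' => match
  Position 4: ('n', 'f', 'o') => mismatch, stop
LCP = "klef" (length 4)

4


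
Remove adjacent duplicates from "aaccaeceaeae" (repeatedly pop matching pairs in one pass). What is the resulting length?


Input: aaccaeceaeae
Stack-based adjacent duplicate removal:
  Read 'a': push. Stack: a
  Read 'a': matches stack top 'a' => pop. Stack: (empty)
  Read 'c': push. Stack: c
  Read 'c': matches stack top 'c' => pop. Stack: (empty)
  Read 'a': push. Stack: a
  Read 'e': push. Stack: ae
  Read 'c': push. Stack: aec
  Read 'e': push. Stack: aece
  Read 'a': push. Stack: aecea
  Read 'e': push. Stack: aeceae
  Read 'a': push. Stack: aeceaea
  Read 'e': push. Stack: aeceaeae
Final stack: "aeceaeae" (length 8)

8


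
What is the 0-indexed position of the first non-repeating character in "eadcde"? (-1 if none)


Input: eadcde
Character frequencies:
  'a': 1
  'c': 1
  'd': 2
  'e': 2
Scanning left to right for freq == 1:
  Position 0 ('e'): freq=2, skip
  Position 1 ('a'): unique! => answer = 1

1


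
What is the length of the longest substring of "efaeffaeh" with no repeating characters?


Input: "efaeffaeh"
Sliding window (track last position of each char):
  Position 0 ('e'): window [0,0] length 1 -- new best
  Position 1 ('f'): window [0,1] length 2 -- new best
  Position 2 ('a'): window [0,2] length 3 -- new best
  Position 3 ('e'): repeat (last at 0), move window start to 1
  Position 3 ('e'): window [1,3] length 3
  Position 4 ('f'): repeat (last at 1), move window start to 2
  Position 4 ('f'): window [2,4] length 3
  Position 5 ('f'): repeat (last at 4), move window start to 5
  Position 5 ('f'): window [5,5] length 1
  Position 6 ('a'): window [5,6] length 2
  Position 7 ('e'): window [5,7] length 3
  Position 8 ('h'): window [5,8] length 4 -- new best
Longest substring with no repeats: "faeh" with length 4

4


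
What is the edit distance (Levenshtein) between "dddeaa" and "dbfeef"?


Computing edit distance: "dddeaa" -> "dbfeef"
DP table:
           d    b    f    e    e    f
      0    1    2    3    4    5    6
  d   1    0    1    2    3    4    5
  d   2    1    1    2    3    4    5
  d   3    2    2    2    3    4    5
  e   4    3    3    3    2    3    4
  a   5    4    4    4    3    3    4
  a   6    5    5    5    4    4    4
Edit distance = dp[6][6] = 4

4


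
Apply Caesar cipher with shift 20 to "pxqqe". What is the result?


Caesar cipher: shift "pxqqe" by 20
  'p' (pos 15) + 20 = pos 9 = 'j'
  'x' (pos 23) + 20 = pos 17 = 'r'
  'q' (pos 16) + 20 = pos 10 = 'k'
  'q' (pos 16) + 20 = pos 10 = 'k'
  'e' (pos 4) + 20 = pos 24 = 'y'
Result: jrkky

jrkky


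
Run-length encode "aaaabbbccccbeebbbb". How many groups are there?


Input: aaaabbbccccbeebbbb
Scanning for consecutive runs:
  Group 1: 'a' x 4 (positions 0-3)
  Group 2: 'b' x 3 (positions 4-6)
  Group 3: 'c' x 4 (positions 7-10)
  Group 4: 'b' x 1 (positions 11-11)
  Group 5: 'e' x 2 (positions 12-13)
  Group 6: 'b' x 4 (positions 14-17)
Total groups: 6

6


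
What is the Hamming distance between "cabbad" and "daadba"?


Comparing "cabbad" and "daadba" position by position:
  Position 0: 'c' vs 'd' => differ
  Position 1: 'a' vs 'a' => same
  Position 2: 'b' vs 'a' => differ
  Position 3: 'b' vs 'd' => differ
  Position 4: 'a' vs 'b' => differ
  Position 5: 'd' vs 'a' => differ
Total differences (Hamming distance): 5

5


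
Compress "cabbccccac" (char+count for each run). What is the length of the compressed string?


Input: cabbccccac
Runs:
  'c' x 1 => "c1"
  'a' x 1 => "a1"
  'b' x 2 => "b2"
  'c' x 4 => "c4"
  'a' x 1 => "a1"
  'c' x 1 => "c1"
Compressed: "c1a1b2c4a1c1"
Compressed length: 12

12


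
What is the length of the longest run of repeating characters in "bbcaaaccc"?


Input: "bbcaaaccc"
Scanning for longest run:
  Position 1 ('b'): continues run of 'b', length=2
  Position 2 ('c'): new char, reset run to 1
  Position 3 ('a'): new char, reset run to 1
  Position 4 ('a'): continues run of 'a', length=2
  Position 5 ('a'): continues run of 'a', length=3
  Position 6 ('c'): new char, reset run to 1
  Position 7 ('c'): continues run of 'c', length=2
  Position 8 ('c'): continues run of 'c', length=3
Longest run: 'a' with length 3

3


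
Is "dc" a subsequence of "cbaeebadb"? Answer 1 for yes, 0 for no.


Check if "dc" is a subsequence of "cbaeebadb"
Greedy scan:
  Position 0 ('c'): no match needed
  Position 1 ('b'): no match needed
  Position 2 ('a'): no match needed
  Position 3 ('e'): no match needed
  Position 4 ('e'): no match needed
  Position 5 ('b'): no match needed
  Position 6 ('a'): no match needed
  Position 7 ('d'): matches sub[0] = 'd'
  Position 8 ('b'): no match needed
Only matched 1/2 characters => not a subsequence

0


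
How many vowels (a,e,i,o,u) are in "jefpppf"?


Input: jefpppf
Checking each character:
  'j' at position 0: consonant
  'e' at position 1: vowel (running total: 1)
  'f' at position 2: consonant
  'p' at position 3: consonant
  'p' at position 4: consonant
  'p' at position 5: consonant
  'f' at position 6: consonant
Total vowels: 1

1


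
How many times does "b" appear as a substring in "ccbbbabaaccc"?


Searching for "b" in "ccbbbabaaccc"
Scanning each position:
  Position 0: "c" => no
  Position 1: "c" => no
  Position 2: "b" => MATCH
  Position 3: "b" => MATCH
  Position 4: "b" => MATCH
  Position 5: "a" => no
  Position 6: "b" => MATCH
  Position 7: "a" => no
  Position 8: "a" => no
  Position 9: "c" => no
  Position 10: "c" => no
  Position 11: "c" => no
Total occurrences: 4

4


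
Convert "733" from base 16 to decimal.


Input: "733" in base 16
Positional expansion:
  Digit '7' (value 7) x 16^2 = 1792
  Digit '3' (value 3) x 16^1 = 48
  Digit '3' (value 3) x 16^0 = 3
Sum = 1843

1843


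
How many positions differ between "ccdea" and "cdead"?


Comparing "ccdea" and "cdead" position by position:
  Position 0: 'c' vs 'c' => same
  Position 1: 'c' vs 'd' => DIFFER
  Position 2: 'd' vs 'e' => DIFFER
  Position 3: 'e' vs 'a' => DIFFER
  Position 4: 'a' vs 'd' => DIFFER
Positions that differ: 4

4
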